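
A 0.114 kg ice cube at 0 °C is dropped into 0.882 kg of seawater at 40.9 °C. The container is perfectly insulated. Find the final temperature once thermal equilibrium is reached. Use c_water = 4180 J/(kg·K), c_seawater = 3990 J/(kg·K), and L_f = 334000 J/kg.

T_f ≈ 26.5 °C

Taking heat into each body as positive, Σ m c ΔT = 0:
melt ice: 0.114·334000 = 38076
  meltwater 0→T: 0.114·4180·T = 476.52 T
  seawater cools: 0.882·3990·(T − 40.9) = 3519.2(T − 40.9)
3995.7 T = 143934 − 38076 = 105858
T ≈ 26.49 °C. Since T > 0 °C, the all-ice-melts assumption holds.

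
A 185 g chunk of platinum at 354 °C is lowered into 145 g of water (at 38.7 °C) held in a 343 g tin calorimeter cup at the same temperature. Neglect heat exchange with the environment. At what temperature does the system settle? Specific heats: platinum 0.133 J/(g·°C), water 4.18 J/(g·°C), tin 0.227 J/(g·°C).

T_f ≈ 49.6 °C

T_f is the heat-capacity-weighted average of the initial temperatures:
T_f = (24.61*354 + 606.1*38.7 + 77.86*38.7) / (24.61 + 606.1 + 77.86)
    = 35179 / 708.57 ≈ 49.65 °C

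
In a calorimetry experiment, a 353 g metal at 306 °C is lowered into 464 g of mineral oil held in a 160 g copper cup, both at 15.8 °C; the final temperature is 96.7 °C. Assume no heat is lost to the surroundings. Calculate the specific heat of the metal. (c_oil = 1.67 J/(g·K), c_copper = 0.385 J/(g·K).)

Let T be the final temperature. ΣQ_i = 0:
353·c·(96.7 − 306) + 464·1.67·(96.7 − 15.8) + 160·0.385·(96.7 − 15.8) = 0
-73883 c = -67671
c = -67671/-73883 ≈ 0.9159 J/(g·K)

c ≈ 0.916 J/(g·K)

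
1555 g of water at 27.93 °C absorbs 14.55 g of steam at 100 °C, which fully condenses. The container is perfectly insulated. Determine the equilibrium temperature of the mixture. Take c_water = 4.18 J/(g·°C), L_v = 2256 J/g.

T_f ≈ 33.6 °C

Let T be the final temperature. ΣQ_i = 0:
steam→water at 100 °C releases m L_v = 14.55·2256 = 32825
  condensed water 100 °C→T: 60.82(T − 100)
  water warms: 1555·4.18·(T − 27.93) = 6499.9(T − 27.93)
6560.7 T = 32825 + 6081.9 + 181542 = 220449
T ≈ 33.60 °C, under the boiling point, so the assumption holds.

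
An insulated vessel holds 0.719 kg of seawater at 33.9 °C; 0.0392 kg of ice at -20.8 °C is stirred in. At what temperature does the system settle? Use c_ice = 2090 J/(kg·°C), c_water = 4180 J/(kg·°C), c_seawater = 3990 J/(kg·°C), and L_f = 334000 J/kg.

T_f ≈ 27.2 °C

Energy balance with sensible and latent terms:
ice -20.8→0 °C: 0.0392·2090·20.8 = 1704.1; melt ice: 0.0392·334000 = 13093; meltwater 0→T: 0.0392·4180·T = 163.86 T; seawater: 2868.8(T − 33.9)
3032.7 T = 97253 − 14797 = 82456
T ≈ 27.19 °C — above 0 °C, consistent with complete melting.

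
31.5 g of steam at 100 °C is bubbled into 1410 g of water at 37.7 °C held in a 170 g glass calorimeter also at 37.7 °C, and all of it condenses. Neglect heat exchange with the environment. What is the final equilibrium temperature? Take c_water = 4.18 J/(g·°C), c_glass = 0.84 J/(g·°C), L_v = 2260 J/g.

Energy conservation, ΣQ = 0:
condense steam: −31.5×2260 = −71190; condensed water 100 °C→T: 131.67(T − 100); original water: 5893.8(T − 37.7); cup: 142.8(T − 37.7)
6168.3 T = 71190 + 13167 + 227580 = 311937
T ≈ 50.57 °C (< 100 °C, so full condensation is consistent).

T_f ≈ 50.6 °C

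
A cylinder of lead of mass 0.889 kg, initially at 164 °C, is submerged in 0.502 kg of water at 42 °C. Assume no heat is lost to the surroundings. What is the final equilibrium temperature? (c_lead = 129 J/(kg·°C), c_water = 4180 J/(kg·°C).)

Net heat exchanged in the isolated system is zero:
0.889·129·(T − 164) + 0.502·4180·(T − 42) = 0
114.68(T − 164) + 2098.4(T − 42) = 0
2213 T = 106939
T = 106939/2213 ≈ 48.32 °C

T_f ≈ 48.3 °C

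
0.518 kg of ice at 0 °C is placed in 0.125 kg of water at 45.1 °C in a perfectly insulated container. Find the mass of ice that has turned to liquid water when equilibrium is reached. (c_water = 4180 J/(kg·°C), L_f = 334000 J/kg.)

Heat available from the water dropping to 0 °C: 0.125·4180·45.1 = 23565 J.
Melting all 0.518 kg of ice would need 0.518·334000 = 173012 J.
23565 J < 173012 J, so only part of the ice melts and the system sits at 0 °C.
m_melt = 23565 / L_f = 0.07055 kg.

m_melted ≈ 0.0706 kg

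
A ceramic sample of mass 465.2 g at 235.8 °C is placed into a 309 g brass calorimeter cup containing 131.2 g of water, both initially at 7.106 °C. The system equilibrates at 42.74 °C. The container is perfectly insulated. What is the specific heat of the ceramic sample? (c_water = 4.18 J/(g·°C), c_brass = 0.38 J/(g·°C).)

c ≈ 0.264 J/(g·°C)

Heat gained plus heat lost sum to zero:
465.2·c·(42.74 − 235.8) + 131.2·4.18·(42.74 − 7.106) + 309·0.38·(42.74 − 7.106) = 0
-89812 c = -23726
c = -23726/-89812 ≈ 0.2642 J/(g·°C)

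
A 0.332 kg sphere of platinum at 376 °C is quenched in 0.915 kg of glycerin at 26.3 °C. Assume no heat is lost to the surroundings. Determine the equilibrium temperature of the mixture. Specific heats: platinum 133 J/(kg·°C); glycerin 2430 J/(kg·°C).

Heat gained plus heat lost sum to zero:
0.332*133*(T − 376) + 0.915*2430*(T − 26.3) = 0
44.16(T − 376) + 2223.5(T − 26.3) = 0
(44.16 + 2223.5) T = 44.16*376 + 2223.5*26.3
T = 75079/2267.6 ≈ 33.11 °C

T_f ≈ 33.1 °C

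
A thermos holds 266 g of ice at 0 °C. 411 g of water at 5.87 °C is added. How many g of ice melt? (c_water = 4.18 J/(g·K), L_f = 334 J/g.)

Cooling the water to 0 °C releases 411×4.18×5.87 = 10085 J.
Fully melting the ice requires m_ice L_f = 266×334 = 88844 J.
That's not enough to melt it all — equilibrium is at 0 °C with ice remaining.
m_melted×334 = 10085  ⇒  m_melted ≈ 30.19 g.

m_melted ≈ 30.2 g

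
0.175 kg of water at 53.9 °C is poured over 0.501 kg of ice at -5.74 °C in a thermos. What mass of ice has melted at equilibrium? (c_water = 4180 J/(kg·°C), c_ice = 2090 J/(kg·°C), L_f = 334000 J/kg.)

m_melted ≈ 0.1 kg

Heat available from the water dropping to 0 °C: 0.175·4180·53.9 = 39428 J.
Of that, 0.501·2090·5.74 = 6010.3 J goes to bring the ice to 0 °C, leaving 33418 J.
Fully melting the ice requires m_ice L_f = 0.501·334000 = 167334 J.
33418 J < 167334 J, so only part of the ice melts and the system sits at 0 °C.
m_melt = 33418 / L_f = 0.1001 kg.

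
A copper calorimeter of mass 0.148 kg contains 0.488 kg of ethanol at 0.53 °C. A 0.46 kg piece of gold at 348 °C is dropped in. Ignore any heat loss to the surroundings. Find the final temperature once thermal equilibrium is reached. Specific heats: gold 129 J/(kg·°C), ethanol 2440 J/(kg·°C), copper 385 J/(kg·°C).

Heat gained plus heat lost sum to zero:
0.46·129·(T − 348) + 0.488·2440·(T − 0.53) + 0.148·385·(T − 0.53) = 0
1307 T = 21312
T = 21312/1307 ≈ 16.31 °C

T_f ≈ 16.3 °C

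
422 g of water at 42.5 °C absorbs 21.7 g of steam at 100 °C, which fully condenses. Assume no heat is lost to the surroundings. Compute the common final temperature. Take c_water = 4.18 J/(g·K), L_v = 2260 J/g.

T_f ≈ 71.8 °C

Setting the total heat transfer to zero:
condense steam: −21.7·2260 = −49042; condensed water 100 °C→T: 90.71(T − 100); original water: 1764(T − 42.5)
1854.7 T = 49042 + 9070.6 + 74968 = 133081
T ≈ 71.75 °C — below 100 °C, confirming all the steam condensed.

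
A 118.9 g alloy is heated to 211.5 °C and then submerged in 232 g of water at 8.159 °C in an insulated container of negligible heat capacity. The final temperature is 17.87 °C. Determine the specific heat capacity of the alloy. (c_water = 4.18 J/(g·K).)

c ≈ 0.409 J/(g·K)

Conservation of energy gives ΣQ = 0:
118.9×c×(17.87 − 211.5) + 232×4.18×(17.87 − 8.159) = 0
-23023 c = -9417.3
c = -9417.3/-23023 ≈ 0.409 J/(g·K)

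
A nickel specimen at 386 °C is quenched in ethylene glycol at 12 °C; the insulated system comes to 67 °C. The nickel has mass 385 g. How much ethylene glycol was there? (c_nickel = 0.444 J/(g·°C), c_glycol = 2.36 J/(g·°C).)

m ≈ 420 g

|Q_nickel| = |Q_glycol|:
385×0.444×(386 − 67) = m×2.36×(67 − 12)
129.8 m = 54530  ⇒  m ≈ 420.1 g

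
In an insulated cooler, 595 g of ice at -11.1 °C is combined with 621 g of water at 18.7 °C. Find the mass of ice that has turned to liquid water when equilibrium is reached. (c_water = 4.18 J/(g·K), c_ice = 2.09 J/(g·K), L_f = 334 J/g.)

m_melted ≈ 104 g

Heat available from the water dropping to 0 °C: 621·4.18·18.7 = 48541 J.
Warming the ice to 0 °C takes 595·2.09·11.1 = 13803 J, leaving 34738 J for melting.
Fully melting the ice requires m_ice L_f = 595·334 = 198730 J.
34738 J < 198730 J, so only part of the ice melts and the system sits at 0 °C.
m_melt = 34738 / L_f = 104 g.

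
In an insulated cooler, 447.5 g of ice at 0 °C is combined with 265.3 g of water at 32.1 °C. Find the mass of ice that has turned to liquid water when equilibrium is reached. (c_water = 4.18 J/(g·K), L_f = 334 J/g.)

Water can give up m c ΔT = 265.3×4.18×32.1 = 35597 J before reaching 0 °C.
Melting all 447.5 g of ice would need 447.5×334 = 149465 J.
35597 J < 149465 J, so only part of the ice melts and the system sits at 0 °C.
m_melt = 35597 / L_f = 106.6 g.

m_melted ≈ 107 g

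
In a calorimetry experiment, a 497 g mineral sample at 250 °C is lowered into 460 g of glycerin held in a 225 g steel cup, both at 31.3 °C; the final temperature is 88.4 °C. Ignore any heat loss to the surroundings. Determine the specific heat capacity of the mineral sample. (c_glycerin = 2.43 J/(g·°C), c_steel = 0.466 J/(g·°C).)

Conservation of energy gives ΣQ = 0:
497·c·(88.4 − 250) + 460·2.43·(88.4 − 31.3) + 225·0.466·(88.4 − 31.3) = 0
-80315 c = -69813
c = -69813/-80315 ≈ 0.8692 J/(g·°C)

c ≈ 0.869 J/(g·°C)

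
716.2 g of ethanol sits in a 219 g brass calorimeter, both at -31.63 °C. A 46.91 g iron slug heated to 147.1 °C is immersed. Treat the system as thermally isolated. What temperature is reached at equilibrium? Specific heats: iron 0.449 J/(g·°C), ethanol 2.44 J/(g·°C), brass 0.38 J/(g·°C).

T_f ≈ -29.6 °C

Setting the total heat transfer to zero:
46.91×0.449×(T − 147.1) + 716.2×2.44×(T − (-31.63)) + 219×0.38×(T − (-31.63)) = 0
21.06(T − 147.1) + 1747.5(T − (-31.63)) + 83.22(T − (-31.63)) = 0
1851.8 T = -54808
T = -54808/1851.8 ≈ -29.60 °C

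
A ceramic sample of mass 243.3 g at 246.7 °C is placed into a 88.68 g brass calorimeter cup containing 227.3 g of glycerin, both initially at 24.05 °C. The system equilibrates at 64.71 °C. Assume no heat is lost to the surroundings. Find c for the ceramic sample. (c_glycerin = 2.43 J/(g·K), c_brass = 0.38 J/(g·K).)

Let T be the final temperature. ΣQ_i = 0:
243.3×c×(64.71 − 246.7) + 227.3×2.43×(64.71 − 24.05) + 88.68×0.38×(64.71 − 24.05) = 0
-44278 c = -23828
c = -23828/-44278 ≈ 0.5381 J/(g·K)

c ≈ 0.538 J/(g·K)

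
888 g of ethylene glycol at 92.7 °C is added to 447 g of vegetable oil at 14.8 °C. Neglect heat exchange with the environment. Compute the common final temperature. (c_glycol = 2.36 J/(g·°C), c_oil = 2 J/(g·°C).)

T_f ≈ 69.4 °C

Heat gained plus heat lost sum to zero:
888*2.36*(T − 92.7) + 447*2*(T − 14.8) = 0
2095.7(T − 92.7) + 894(T − 14.8) = 0
2989.7 T = 207501
T = 207501 / 2989.7 = 69.4 °C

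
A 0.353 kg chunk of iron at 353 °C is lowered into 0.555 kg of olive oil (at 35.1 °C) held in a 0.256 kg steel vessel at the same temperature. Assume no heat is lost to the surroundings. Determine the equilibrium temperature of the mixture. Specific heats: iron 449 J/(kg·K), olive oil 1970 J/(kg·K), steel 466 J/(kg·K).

T_f ≈ 71.8 °C

Net heat exchanged in the isolated system is zero:
0.353*449*(T − 353) + 0.555*1970*(T − 35.1) + 0.256*466*(T − 35.1) = 0
158.5(T − 353) + 1093.4(T − 35.1) + 119.3(T − 35.1) = 0
(158.5 + 1093.4 + 119.3) T = 158.5*353 + 1093.4*35.1 + 119.3*35.1
T = 98513/1371.1 ≈ 71.85 °C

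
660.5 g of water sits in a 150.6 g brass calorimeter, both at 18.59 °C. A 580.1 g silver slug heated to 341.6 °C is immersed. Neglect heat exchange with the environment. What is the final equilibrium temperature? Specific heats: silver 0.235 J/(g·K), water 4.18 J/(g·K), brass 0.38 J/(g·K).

Energy conservation, ΣQ = 0:
580.1×0.235×(T − 341.6) + 660.5×4.18×(T − 18.59) + 150.6×0.38×(T − 18.59) = 0
136.32(T − 341.6) + 2760.9(T − 18.59) + 57.23(T − 18.59) = 0
2954.4 T = 98957
T = 98957 / 2954.4 = 33.5 °C

T_f ≈ 33.5 °C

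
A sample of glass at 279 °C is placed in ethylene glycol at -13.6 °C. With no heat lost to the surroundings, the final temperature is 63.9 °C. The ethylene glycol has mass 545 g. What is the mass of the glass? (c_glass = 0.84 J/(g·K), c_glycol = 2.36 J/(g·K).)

m ≈ 552 g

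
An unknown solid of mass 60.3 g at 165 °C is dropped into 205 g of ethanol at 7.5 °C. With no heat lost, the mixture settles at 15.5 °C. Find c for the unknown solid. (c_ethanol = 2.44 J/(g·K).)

m_s c (T_s − T_f) = m_ethanol c_ethanol (T_f − T_0):
60.3·c·(165 − 15.5) = 205·2.44·(15.5 − 7.5)
9014.9 c = 4001.6  ⇒  c ≈ 0.4439 J/(g·K)

c ≈ 0.444 J/(g·K)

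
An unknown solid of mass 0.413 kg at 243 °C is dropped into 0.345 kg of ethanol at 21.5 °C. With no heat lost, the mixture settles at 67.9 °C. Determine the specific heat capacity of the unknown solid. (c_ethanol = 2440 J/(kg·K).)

Setting the total heat transfer to zero:
0.413×c×(67.9 − 243) + 0.345×2440×(67.9 − 21.5) = 0
-72.32 c = -39060
c = -39060/-72.32 ≈ 540.1 J/(kg·K)

c ≈ 540 J/(kg·K)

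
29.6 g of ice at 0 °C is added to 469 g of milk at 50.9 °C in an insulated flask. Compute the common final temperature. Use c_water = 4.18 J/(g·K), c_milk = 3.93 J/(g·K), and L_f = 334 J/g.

Heat gained plus heat lost sum to zero:
melt ice: 29.6×334 = 9886.4; meltwater 0→T: 29.6×4.18×T = 123.73 T; milk cools: 469×3.93×(T − 50.9) = 1843.2(T − 50.9)
1966.9 T = 93817 − 9886.4 = 83931
T ≈ 42.67 °C (positive, so assuming full melt was valid).

T_f ≈ 42.7 °C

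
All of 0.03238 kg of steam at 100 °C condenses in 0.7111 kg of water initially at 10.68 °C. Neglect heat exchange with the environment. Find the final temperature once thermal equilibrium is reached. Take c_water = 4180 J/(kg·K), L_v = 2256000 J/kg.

T_f ≈ 38.1 °C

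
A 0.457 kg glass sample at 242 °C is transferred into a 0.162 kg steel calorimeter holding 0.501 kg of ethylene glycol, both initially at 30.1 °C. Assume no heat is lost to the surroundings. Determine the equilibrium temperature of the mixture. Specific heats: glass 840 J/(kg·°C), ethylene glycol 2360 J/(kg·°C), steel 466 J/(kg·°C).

T_f ≈ 79.6 °C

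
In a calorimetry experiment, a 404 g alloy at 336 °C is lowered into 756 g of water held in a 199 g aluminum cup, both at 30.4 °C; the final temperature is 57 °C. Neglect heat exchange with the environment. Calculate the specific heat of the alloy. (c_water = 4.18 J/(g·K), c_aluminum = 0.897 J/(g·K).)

c ≈ 0.788 J/(g·K)

Setting the total heat transfer to zero:
404·c·(57 − 336) + 756·4.18·(57 − 30.4) + 199·0.897·(57 − 30.4) = 0
-112716 c = -88806
c = -88806/-112716 ≈ 0.7879 J/(g·K)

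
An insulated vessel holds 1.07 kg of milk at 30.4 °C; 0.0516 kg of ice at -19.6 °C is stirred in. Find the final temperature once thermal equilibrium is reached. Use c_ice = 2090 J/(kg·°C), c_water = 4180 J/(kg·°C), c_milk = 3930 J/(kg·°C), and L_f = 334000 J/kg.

Energy conservation, ΣQ = 0:
ice -19.6→0 °C: 0.0516·2090·19.6 = 2113.7; melt ice: 0.0516·334000 = 17234; meltwater 0→T: 0.0516·4180·T = 215.69 T; milk: 4205.1(T − 30.4)
4420.8 T = 127835 − 19348 = 108487
T ≈ 24.54 °C. Since T > 0 °C, the all-ice-melts assumption holds.

T_f ≈ 24.5 °C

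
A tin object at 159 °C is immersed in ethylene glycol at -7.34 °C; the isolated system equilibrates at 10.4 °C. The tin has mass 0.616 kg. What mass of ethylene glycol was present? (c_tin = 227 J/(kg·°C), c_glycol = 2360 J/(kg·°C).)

Heat lost by the tin = heat gained by the glycol:
0.616·227·(159 − 10.4) = m·2360·(10.4 − (-7.34))
41866 m = 20779  ⇒  m ≈ 0.4963 kg

m ≈ 0.496 kg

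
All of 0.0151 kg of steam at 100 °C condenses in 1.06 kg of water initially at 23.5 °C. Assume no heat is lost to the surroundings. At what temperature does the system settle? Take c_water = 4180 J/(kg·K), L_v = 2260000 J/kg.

T_f ≈ 32.2 °C

Heat gained plus heat lost sum to zero:
steam→water at 100 °C releases m L_v = 0.0151·2260000 = 34126; condensed water 100 °C→T: 63.12(T − 100); water warms: 1.06·4180·(T − 23.5) = 4430.8(T − 23.5)
4493.9 T = 34126 + 6311.8 + 104124 = 144562
T ≈ 32.17 °C (< 100 °C, so full condensation is consistent).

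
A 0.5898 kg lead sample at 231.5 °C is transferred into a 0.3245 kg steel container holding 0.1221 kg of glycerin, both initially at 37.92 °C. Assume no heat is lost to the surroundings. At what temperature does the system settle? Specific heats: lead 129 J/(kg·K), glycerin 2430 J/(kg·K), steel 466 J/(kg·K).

T_f ≈ 66.0 °C

Setting the total heat transfer to zero:
0.5898·129·(T − 231.5) + 0.1221·2430·(T − 37.92) + 0.3245·466·(T − 37.92) = 0
76.08(T − 231.5) + 296.7(T − 37.92) + 151.22(T − 37.92) = 0
(76.08 + 296.7 + 151.22) T = 76.08·231.5 + 296.7·37.92 + 151.22·37.92
T = 34599 / 524 = 66 °C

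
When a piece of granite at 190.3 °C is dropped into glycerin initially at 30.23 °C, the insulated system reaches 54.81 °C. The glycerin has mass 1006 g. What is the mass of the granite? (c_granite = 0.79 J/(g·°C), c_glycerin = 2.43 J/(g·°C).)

Heat lost by the granite = heat gained by the glycerin:
m×0.79×(190.3 − 54.81) = 1006×2.43×(54.81 − 30.23)
107.04 m = 60088  ⇒  m ≈ 561.4 g

m ≈ 561 g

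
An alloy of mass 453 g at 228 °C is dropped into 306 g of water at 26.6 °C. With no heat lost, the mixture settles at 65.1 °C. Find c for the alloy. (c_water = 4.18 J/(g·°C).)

c ≈ 0.667 J/(g·°C)

Heat gained plus heat lost sum to zero:
453×c×(65.1 − 228) + 306×4.18×(65.1 − 26.6) = 0
-73794 c = -49245
c = -49245/-73794 ≈ 0.6673 J/(g·°C)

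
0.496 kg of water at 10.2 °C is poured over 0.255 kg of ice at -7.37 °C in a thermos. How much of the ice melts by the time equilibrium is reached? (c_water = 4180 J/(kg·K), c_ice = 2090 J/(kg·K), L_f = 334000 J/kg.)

m_melted ≈ 0.0516 kg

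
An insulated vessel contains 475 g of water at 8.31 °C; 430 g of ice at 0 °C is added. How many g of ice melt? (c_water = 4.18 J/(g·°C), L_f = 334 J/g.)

Heat available from the water dropping to 0 °C: 475×4.18×8.31 = 16500 J.
Fully melting the ice requires m_ice L_f = 430×334 = 143620 J.
Since 16500 < 143620 J, not all the ice melts; equilibrium is at 0 °C.
Mass melted = 16500/334 ≈ 49.4 g.

m_melted ≈ 49.4 g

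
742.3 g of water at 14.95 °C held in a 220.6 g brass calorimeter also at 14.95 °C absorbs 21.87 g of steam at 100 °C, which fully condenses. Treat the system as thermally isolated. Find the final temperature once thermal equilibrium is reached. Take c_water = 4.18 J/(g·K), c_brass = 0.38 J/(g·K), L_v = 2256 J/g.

T_f ≈ 32.4 °C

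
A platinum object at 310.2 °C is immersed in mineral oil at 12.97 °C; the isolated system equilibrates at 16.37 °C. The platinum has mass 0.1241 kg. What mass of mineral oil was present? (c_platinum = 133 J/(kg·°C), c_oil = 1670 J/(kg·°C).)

m ≈ 0.854 kg

Heat lost by the platinum = heat gained by the oil:
0.1241·133·(310.2 − 16.37) = m·1670·(16.37 − 12.97)
5678 m = 4849.8  ⇒  m ≈ 0.8541 kg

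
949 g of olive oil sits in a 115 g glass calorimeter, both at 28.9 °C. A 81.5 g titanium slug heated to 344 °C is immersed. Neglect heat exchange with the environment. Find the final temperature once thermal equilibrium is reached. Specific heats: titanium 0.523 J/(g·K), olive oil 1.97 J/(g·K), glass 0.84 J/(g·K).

T_f ≈ 35.6 °C

Energy conservation, ΣQ = 0:
81.5×0.523×(T − 344) + 949×1.97×(T − 28.9) + 115×0.84×(T − 28.9) = 0
2008.8 T = 71484
T = 71484 / 2008.8 = 35.6 °C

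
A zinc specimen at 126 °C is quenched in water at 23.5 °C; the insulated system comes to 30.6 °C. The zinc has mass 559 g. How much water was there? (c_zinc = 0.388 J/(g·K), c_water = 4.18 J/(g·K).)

Let T be the final temperature. ΣQ_i = 0:
559·0.388·(30.6 − 126) + m·4.18·(30.6 − 23.5) = 0
29.68 m = 20691
m = 20691/29.68 ≈ 697.2 g

m ≈ 697 g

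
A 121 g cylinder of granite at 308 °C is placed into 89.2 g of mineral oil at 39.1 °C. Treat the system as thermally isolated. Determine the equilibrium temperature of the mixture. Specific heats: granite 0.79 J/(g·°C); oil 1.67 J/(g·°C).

T_f ≈ 144.2 °C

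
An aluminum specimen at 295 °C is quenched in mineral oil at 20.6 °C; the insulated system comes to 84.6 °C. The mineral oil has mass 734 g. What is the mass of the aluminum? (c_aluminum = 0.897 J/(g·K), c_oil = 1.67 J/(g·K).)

m ≈ 416 g

Conservation of energy gives ΣQ = 0:
m·0.897·(84.6 − 295) + 734·1.67·(84.6 − 20.6) = 0
-188.73 m = -78450
m = -78450/-188.73 ≈ 415.7 g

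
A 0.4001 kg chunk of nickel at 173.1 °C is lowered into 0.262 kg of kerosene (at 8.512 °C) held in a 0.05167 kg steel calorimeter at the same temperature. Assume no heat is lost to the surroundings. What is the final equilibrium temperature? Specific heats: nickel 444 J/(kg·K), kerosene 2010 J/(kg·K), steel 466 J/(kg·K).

T_f = Σ m_i c_i T_i / Σ m_i c_i:
T_f = (177.64×173.1 + 526.62×8.512 + 24.08×8.512) / (177.64 + 526.62 + 24.08)
    = 35438 / 728.34 ≈ 48.66 °C

T_f ≈ 48.7 °C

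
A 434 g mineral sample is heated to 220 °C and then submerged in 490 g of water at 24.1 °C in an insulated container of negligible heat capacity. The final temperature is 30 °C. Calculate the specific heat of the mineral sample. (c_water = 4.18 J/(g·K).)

c ≈ 0.147 J/(g·K)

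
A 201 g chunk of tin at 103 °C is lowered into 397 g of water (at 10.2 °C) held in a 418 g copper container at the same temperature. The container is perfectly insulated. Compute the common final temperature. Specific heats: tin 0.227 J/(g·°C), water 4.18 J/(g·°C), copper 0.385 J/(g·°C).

Taking heat into each body as positive, Σ m c ΔT = 0:
201×0.227×(T − 103) + 397×4.18×(T − 10.2) + 418×0.385×(T − 10.2) = 0
45.63(T − 103) + 1659.5(T − 10.2) + 160.93(T − 10.2) = 0
(45.63 + 1659.5 + 160.93) T = 45.63×103 + 1659.5×10.2 + 160.93×10.2
T ≈ 12.47 °C

T_f ≈ 12.5 °C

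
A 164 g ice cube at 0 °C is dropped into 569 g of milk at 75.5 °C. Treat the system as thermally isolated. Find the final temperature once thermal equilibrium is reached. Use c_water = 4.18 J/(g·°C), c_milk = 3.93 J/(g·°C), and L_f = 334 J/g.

Sum of m c ΔT and latent-heat terms is zero:
melt ice: 164·334 = 54776
  warm the meltwater: 685.52 T
  milk: 2236.2(T − 75.5)
2921.7 T = 168831 − 54776 = 114055
T ≈ 39.04 °C — above 0 °C, consistent with complete melting.

T_f ≈ 39.0 °C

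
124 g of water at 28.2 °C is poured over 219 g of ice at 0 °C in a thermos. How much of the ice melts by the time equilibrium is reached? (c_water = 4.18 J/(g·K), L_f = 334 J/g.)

Water can give up m c ΔT = 124·4.18·28.2 = 14617 J before reaching 0 °C.
To melt every bit of ice: 219·334 = 73146 J.
That's not enough to melt it all — equilibrium is at 0 °C with ice remaining.
Mass melted = 14617/334 ≈ 43.76 g.

m_melted ≈ 43.8 g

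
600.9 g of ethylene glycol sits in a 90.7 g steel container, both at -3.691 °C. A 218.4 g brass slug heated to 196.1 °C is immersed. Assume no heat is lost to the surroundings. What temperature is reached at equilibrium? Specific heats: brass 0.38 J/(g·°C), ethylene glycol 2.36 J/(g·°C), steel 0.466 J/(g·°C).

Setting the total heat transfer to zero:
218.4·0.38·(T − 196.1) + 600.9·2.36·(T − (-3.691)) + 90.7·0.466·(T − (-3.691)) = 0
1543.4 T = 10884
T = 10884 / 1543.4 = 7.05 °C

T_f ≈ 7.1 °C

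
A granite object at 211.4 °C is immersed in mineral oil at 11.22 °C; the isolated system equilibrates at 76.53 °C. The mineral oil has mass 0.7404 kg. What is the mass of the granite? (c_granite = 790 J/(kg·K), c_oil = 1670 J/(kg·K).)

Let T be the final temperature. ΣQ_i = 0:
m·790·(76.53 − 211.4) + 0.7404·1670·(76.53 − 11.22) = 0
-106547 m = -80754
m = -80754/-106547 ≈ 0.7579 kg

m ≈ 0.758 kg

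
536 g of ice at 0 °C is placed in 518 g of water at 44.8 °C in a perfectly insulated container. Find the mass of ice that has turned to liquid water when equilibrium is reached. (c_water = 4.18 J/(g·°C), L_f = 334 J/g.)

Water can give up m c ΔT = 518·4.18·44.8 = 97003 J before reaching 0 °C.
Melting all 536 g of ice would need 536·334 = 179024 J.
That's not enough to melt it all — equilibrium is at 0 °C with ice remaining.
m_melted·334 = 97003  ⇒  m_melted ≈ 290.4 g.

m_melted ≈ 290 g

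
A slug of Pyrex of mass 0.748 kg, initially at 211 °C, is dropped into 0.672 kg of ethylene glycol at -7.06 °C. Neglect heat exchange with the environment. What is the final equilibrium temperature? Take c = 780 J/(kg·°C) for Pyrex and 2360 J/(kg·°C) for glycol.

Setting the total heat transfer to zero:
0.748·780·(T − 211) + 0.672·2360·(T − (-7.06)) = 0
583.44(T − 211) + 1585.9(T − (-7.06)) = 0
(583.44 + 1585.9) T = 583.44·211 + 1585.9·(-7.06)
T ≈ 51.59 °C

T_f ≈ 51.6 °C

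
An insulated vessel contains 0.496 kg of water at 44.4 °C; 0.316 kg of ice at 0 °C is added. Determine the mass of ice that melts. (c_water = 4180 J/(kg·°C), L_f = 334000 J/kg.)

Cooling the water to 0 °C releases 0.496·4180·44.4 = 92054 J.
Melting all 0.316 kg of ice would need 0.316·334000 = 105544 J.
92054 J < 105544 J, so only part of the ice melts and the system sits at 0 °C.
Mass melted = 92054/334000 ≈ 0.2756 kg.

m_melted ≈ 0.276 kg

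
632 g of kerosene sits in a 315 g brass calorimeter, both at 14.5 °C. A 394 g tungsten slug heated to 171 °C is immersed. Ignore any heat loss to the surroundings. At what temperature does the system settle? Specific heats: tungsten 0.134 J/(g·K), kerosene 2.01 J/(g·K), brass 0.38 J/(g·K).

T_f ≈ 20.2 °C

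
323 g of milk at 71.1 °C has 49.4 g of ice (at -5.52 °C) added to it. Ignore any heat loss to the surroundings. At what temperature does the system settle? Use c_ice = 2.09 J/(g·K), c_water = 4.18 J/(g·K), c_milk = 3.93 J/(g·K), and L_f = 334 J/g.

T_f ≈ 49.6 °C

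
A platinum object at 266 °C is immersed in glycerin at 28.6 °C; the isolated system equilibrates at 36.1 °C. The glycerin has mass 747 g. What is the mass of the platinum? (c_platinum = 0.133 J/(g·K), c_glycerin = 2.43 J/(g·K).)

Taking heat into each body as positive, Σ m c ΔT = 0:
m×0.133×(36.1 − 266) + 747×2.43×(36.1 − 28.6) = 0
-30.58 m = -13614
m = -13614/-30.58 ≈ 445.2 g

m ≈ 445 g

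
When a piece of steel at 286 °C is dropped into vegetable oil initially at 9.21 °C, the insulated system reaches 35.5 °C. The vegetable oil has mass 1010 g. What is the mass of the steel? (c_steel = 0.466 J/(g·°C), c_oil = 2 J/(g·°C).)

Heat lost by the steel = heat gained by the oil:
m·0.466·(286 − 35.5) = 1010·2·(35.5 − 9.21)
116.73 m = 53106  ⇒  m ≈ 454.9 g

m ≈ 455 g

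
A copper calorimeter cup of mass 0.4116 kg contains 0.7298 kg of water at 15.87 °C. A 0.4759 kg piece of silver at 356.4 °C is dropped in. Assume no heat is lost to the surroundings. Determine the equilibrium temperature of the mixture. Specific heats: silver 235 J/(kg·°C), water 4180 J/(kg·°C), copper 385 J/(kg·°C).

T_f ≈ 27.3 °C

Energy conservation, ΣQ = 0:
0.4759*235*(T − 356.4) + 0.7298*4180*(T − 15.87) + 0.4116*385*(T − 15.87) = 0
3320.9 T = 90786
T = 90786 / 3320.9 = 27.3 °C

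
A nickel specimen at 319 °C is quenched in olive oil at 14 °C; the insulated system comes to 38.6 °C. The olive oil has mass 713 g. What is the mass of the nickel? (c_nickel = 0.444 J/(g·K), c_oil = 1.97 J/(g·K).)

Heat gained plus heat lost sum to zero:
m×0.444×(38.6 − 319) + 713×1.97×(38.6 − 14) = 0
-124.5 m = -34553
m = -34553/-124.5 ≈ 277.5 g

m ≈ 278 g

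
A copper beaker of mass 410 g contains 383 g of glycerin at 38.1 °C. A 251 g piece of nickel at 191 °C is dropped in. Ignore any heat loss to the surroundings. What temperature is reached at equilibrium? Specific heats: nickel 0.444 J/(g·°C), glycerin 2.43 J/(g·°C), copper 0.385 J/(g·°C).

Setting the total heat transfer to zero:
251*0.444*(T − 191) + 383*2.43*(T − 38.1) + 410*0.385*(T − 38.1) = 0
(111.44 + 930.69 + 157.85) T = 111.44*191 + 930.69*38.1 + 157.85*38.1
T = 62759/1200 ≈ 52.30 °C

T_f ≈ 52.3 °C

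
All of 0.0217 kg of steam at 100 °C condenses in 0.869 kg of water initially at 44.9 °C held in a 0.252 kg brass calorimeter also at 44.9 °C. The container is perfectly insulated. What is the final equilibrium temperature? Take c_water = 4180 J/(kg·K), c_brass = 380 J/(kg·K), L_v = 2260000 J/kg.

Net heat exchanged in the isolated system is zero:
steam→water at 100 °C releases m L_v = 0.0217×2260000 = 49042; condensate cools 100→T: 0.0217×4180×(T − 100) = 90.71(T − 100); original water: 3632.4(T − 44.9); brass cup: 0.252×380×(T − 44.9) = 95.76(T − 44.9)
3818.9 T = 49042 + 9070.6 + 167395 = 225508
T ≈ 59.05 °C (< 100 °C, so full condensation is consistent).

T_f ≈ 59.1 °C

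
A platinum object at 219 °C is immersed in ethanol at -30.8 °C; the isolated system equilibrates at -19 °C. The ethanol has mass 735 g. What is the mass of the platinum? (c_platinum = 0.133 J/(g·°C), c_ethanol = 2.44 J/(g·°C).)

m ≈ 669 g

|Q_platinum| = |Q_ethanol|:
m×0.133×(219 − -19) = 735×2.44×(-19 − (-30.8))
31.65 m = 21162  ⇒  m ≈ 668.5 g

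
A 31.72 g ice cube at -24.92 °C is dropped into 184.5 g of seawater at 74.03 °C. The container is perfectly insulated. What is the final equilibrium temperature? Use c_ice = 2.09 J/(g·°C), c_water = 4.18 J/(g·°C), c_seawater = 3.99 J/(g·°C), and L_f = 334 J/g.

Let T be the final temperature. ΣQ_i = 0:
warm ice to 0 °C: 31.72·2.09·(0 − (-24.92)) = 1652.1
  fusion: m_ice L_f = 31.72·334 = 10594
  meltwater 0→T: 31.72·4.18·T = 132.59 T
  seawater cools: 184.5·3.99·(T − 74.03) = 736.16(T − 74.03)
868.74 T = 54498 − 12247 = 42251
T ≈ 48.63 °C — above 0 °C, consistent with complete melting.

T_f ≈ 48.6 °C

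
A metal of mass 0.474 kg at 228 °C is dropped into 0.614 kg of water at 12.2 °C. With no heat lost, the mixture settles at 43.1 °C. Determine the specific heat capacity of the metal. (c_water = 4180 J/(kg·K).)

Heat lost by the metal = heat gained by the water:
0.474·c·(228 − 43.1) = 0.614·4180·(43.1 − 12.2)
87.64 c = 79305  ⇒  c ≈ 904.9 J/(kg·K)

c ≈ 905 J/(kg·K)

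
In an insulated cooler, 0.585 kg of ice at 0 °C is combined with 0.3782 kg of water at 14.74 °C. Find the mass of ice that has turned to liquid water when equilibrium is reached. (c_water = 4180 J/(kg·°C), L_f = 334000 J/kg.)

m_melted ≈ 0.0698 kg

Cooling the water to 0 °C releases 0.3782×4180×14.74 = 23302 J.
Fully melting the ice requires m_ice L_f = 0.585×334000 = 195390 J.
23302 J < 195390 J, so only part of the ice melts and the system sits at 0 °C.
Mass melted = 23302/334000 ≈ 0.06977 kg.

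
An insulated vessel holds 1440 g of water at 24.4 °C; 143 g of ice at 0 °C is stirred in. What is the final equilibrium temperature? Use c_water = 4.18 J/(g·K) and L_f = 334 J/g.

Energy conservation, ΣQ = 0:
latent heat to melt: 143×334 = 47762; meltwater 0→T: 143×4.18×T = 597.74 T; water: 6019.2(T − 24.4)
6616.9 T = 146868 − 47762 = 99106
T ≈ 14.98 °C. Since T > 0 °C, the all-ice-melts assumption holds.

T_f ≈ 15.0 °C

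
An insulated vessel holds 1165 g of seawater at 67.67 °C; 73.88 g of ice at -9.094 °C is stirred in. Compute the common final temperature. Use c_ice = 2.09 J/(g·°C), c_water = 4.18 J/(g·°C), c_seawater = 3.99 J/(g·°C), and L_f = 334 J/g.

Net heat exchanged in the isolated system is zero:
ice -9.094→0 °C: 73.88·2.09·9.094 = 1404.2
  latent heat to melt: 73.88·334 = 24676
  meltwater 0→T: 73.88·4.18·T = 308.82 T
  seawater cools: 1165·3.99·(T − 67.67) = 4648.4(T − 67.67)
4957.2 T = 314554 − 26080 = 288474
T ≈ 58.19 °C (positive, so assuming full melt was valid).

T_f ≈ 58.2 °C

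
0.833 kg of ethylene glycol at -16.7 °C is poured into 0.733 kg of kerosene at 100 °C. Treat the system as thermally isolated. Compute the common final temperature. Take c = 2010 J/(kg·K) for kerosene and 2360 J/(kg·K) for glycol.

T_f ≈ 33.3 °C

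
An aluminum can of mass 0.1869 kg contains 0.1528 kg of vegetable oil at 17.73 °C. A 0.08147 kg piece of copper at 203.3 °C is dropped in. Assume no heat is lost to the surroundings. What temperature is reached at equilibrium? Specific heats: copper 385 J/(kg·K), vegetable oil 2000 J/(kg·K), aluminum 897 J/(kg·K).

Conservation of energy gives ΣQ = 0:
0.08147*385*(T − 203.3) + 0.1528*2000*(T − 17.73) + 0.1869*897*(T − 17.73) = 0
31.37(T − 203.3) + 305.6(T − 17.73) + 167.65(T − 17.73) = 0
504.62 T = 14767
T ≈ 29.26 °C

T_f ≈ 29.3 °C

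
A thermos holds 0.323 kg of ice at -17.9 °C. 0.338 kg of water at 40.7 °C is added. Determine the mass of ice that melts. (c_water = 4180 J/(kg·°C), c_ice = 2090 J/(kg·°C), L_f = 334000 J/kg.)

m_melted ≈ 0.136 kg

Water can give up m c ΔT = 0.338·4180·40.7 = 57503 J before reaching 0 °C.
Warming the ice to 0 °C takes 0.323·2090·17.9 = 12084 J, leaving 45419 J for melting.
Melting all 0.323 kg of ice would need 0.323·334000 = 107882 J.
Since 45419 < 107882 J, not all the ice melts; equilibrium is at 0 °C.
m_melted·334000 = 45419  ⇒  m_melted ≈ 0.136 kg.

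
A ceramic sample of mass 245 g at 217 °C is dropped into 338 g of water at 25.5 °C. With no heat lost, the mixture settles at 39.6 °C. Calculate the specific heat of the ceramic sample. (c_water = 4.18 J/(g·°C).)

Net heat exchanged in the isolated system is zero:
245×c×(39.6 − 217) + 338×4.18×(39.6 − 25.5) = 0
-43463 c = -19921
c = -19921/-43463 ≈ 0.4583 J/(g·°C)

c ≈ 0.458 J/(g·°C)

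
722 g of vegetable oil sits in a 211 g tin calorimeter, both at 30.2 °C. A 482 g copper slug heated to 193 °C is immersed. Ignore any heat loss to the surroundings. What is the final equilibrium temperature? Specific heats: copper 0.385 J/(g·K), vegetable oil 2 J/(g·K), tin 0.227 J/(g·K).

Taking heat into each body as positive, Σ m c ΔT = 0:
482·0.385·(T − 193) + 722·2·(T − 30.2) + 211·0.227·(T − 30.2) = 0
1677.5 T = 80870
T = 80870 / 1677.5 = 48.2 °C

T_f ≈ 48.2 °C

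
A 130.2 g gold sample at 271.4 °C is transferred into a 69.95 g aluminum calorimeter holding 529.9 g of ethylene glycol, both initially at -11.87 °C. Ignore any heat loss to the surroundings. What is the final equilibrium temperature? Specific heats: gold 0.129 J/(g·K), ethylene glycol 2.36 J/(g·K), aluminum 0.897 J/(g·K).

T_f ≈ -8.3 °C

T_f is the heat-capacity-weighted average of the initial temperatures:
T_f = (16.8×271.4 + 1250.6×(-11.87) + 62.75×(-11.87)) / (16.8 + 1250.6 + 62.75)
    = -11031 / 1330.1 ≈ -8.29 °C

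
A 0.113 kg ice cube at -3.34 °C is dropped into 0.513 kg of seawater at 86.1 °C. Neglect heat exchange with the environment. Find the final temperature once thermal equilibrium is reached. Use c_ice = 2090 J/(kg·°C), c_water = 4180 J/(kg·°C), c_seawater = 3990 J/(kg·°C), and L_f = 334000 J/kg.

T_f ≈ 54.7 °C

Sum of m c ΔT and latent-heat terms is zero:
ice -3.34→0 °C: 0.113·2090·3.34 = 788.81
  melt ice: 0.113·334000 = 37742
  warm the meltwater: 472.34 T
  seawater cools: 0.513·3990·(T − 86.1) = 2046.9(T − 86.1)
2519.2 T = 176236 − 38531 = 137705
T ≈ 54.66 °C (positive, so assuming full melt was valid).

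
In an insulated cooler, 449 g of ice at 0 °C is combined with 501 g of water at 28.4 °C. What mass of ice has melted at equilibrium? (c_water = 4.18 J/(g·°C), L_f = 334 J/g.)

m_melted ≈ 178 g

Water can give up m c ΔT = 501·4.18·28.4 = 59475 J before reaching 0 °C.
Fully melting the ice requires m_ice L_f = 449·334 = 149966 J.
59475 J < 149966 J, so only part of the ice melts and the system sits at 0 °C.
Mass melted = 59475/334 ≈ 178.1 g.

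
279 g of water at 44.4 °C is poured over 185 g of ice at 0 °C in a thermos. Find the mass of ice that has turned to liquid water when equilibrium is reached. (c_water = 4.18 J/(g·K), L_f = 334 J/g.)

m_melted ≈ 155 g

Heat available from the water dropping to 0 °C: 279×4.18×44.4 = 51780 J.
Melting all 185 g of ice would need 185×334 = 61790 J.
51780 J < 61790 J, so only part of the ice melts and the system sits at 0 °C.
m_melt = 51780 / L_f = 155 g.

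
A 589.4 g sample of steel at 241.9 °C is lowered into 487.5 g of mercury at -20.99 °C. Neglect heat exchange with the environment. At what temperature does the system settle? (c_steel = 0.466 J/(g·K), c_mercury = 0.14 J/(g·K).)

T_f ≈ 189.6 °C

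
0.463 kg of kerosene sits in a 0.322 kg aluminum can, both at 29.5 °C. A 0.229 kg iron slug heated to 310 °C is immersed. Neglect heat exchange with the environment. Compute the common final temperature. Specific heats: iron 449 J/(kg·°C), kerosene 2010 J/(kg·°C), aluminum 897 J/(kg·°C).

T_f ≈ 51.3 °C

T_f is the heat-capacity-weighted average of the initial temperatures:
T_f = (102.82*310 + 930.63*29.5 + 288.83*29.5) / (102.82 + 930.63 + 288.83)
    = 67849 / 1322.3 ≈ 51.31 °C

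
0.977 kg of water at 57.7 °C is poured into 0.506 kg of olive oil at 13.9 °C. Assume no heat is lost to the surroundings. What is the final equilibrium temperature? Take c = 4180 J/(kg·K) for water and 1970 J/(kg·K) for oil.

Heat gained plus heat lost sum to zero:
0.977*4180*(T − 57.7) + 0.506*1970*(T − 13.9) = 0
4083.9(T − 57.7) + 996.82(T − 13.9) = 0
(4083.9 + 996.82) T = 4083.9*57.7 + 996.82*13.9
T = 249495/5080.7 ≈ 49.11 °C

T_f ≈ 49.1 °C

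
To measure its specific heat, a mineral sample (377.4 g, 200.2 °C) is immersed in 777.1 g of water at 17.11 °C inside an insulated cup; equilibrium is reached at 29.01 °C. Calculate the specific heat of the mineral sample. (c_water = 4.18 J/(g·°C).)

c ≈ 0.598 J/(g·°C)

Conservation of energy gives ΣQ = 0:
377.4×c×(29.01 − 200.2) + 777.1×4.18×(29.01 − 17.11) = 0
-64607 c = -38655
c = -38655/-64607 ≈ 0.5983 J/(g·°C)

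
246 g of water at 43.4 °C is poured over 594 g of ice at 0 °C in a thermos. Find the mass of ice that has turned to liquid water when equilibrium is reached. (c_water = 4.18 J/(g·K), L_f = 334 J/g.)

Cooling the water to 0 °C releases 246·4.18·43.4 = 44627 J.
Fully melting the ice requires m_ice L_f = 594·334 = 198396 J.
44627 J < 198396 J, so only part of the ice melts and the system sits at 0 °C.
m_melted·334 = 44627  ⇒  m_melted ≈ 133.6 g.

m_melted ≈ 134 g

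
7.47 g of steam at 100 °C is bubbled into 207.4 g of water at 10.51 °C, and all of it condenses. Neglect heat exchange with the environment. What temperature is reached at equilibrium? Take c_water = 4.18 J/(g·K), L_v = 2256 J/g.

T_f ≈ 32.4 °C

Taking heat into each body as positive, Σ m c ΔT = 0:
steam→water at 100 °C releases m L_v = 7.47×2256 = 16852; condensate cools 100→T: 7.47×4.18×(T − 100) = 31.22(T − 100); original water: 866.93(T − 10.51)
898.16 T = 16852 + 3122.5 + 9111.5 = 29086
T ≈ 32.38 °C (< 100 °C, so full condensation is consistent).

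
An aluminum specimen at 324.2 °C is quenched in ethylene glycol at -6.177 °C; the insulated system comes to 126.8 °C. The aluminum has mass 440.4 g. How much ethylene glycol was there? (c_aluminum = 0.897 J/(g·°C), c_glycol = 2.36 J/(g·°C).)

m ≈ 248 g

Heat lost by the aluminum = heat gained by the glycol:
440.4×0.897×(324.2 − 126.8) = m×2.36×(126.8 − (-6.177))
313.83 m = 77981  ⇒  m ≈ 248.5 g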